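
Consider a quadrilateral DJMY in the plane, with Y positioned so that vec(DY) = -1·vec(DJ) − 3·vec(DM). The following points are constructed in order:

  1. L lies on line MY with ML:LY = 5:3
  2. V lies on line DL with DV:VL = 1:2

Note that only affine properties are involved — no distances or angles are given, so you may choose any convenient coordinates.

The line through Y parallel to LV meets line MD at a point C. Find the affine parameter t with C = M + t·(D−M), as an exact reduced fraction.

Choose coordinates D = (0, 0), J = (1, 0), M = (0, 1), Y = (-1, -3).
1. L lies on line MY with ML:LY = 5:3 ⇒ L = (-5/8, -3/2)
2. V lies on line DL with DV:VL = 1:2 ⇒ V = (-5/24, -1/2)
through Y parallel to LV: direction (5/12, 1); meets MD at C = (0, -3/5)
C = M + t·(D−M) with t = 8/5

t = 8/5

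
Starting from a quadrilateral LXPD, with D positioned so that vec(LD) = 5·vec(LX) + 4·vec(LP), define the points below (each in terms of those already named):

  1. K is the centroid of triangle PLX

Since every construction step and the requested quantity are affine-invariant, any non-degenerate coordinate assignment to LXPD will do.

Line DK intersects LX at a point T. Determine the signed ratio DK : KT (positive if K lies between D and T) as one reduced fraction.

Choose coordinates L = (0, 0), X = (1, 0), P = (0, 1), D = (5, 4).
1. K is the centroid of triangle PLX ⇒ K = (1/3, 1/3)
line DK meets LX at T = (-1/11, 0)
K = D + t·(T−D) with t = 11/12, so DK:KT = 11/12:1/12

DK:KT = 11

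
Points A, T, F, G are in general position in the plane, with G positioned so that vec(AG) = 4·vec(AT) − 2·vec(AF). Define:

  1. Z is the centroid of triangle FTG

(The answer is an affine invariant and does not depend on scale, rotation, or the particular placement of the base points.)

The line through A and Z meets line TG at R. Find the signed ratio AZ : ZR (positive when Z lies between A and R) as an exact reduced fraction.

AZ:ZR = -7

Choose coordinates A = (0, 0), T = (1, 0), F = (0, 1), G = (4, -2).
1. Z is the centroid of triangle FTG ⇒ Z = (5/3, -1/3)
line AZ meets TG at R = (10/7, -2/7)
Z = A + t·(R−A) with t = 7/6, so AZ:ZR = 7/6:-1/6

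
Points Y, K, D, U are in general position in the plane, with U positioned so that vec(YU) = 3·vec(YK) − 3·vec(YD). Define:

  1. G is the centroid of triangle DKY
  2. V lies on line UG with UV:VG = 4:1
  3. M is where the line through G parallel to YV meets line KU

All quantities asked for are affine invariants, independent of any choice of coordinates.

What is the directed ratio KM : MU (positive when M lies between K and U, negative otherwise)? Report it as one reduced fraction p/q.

KM:MU = -1/30

Set Y = (0, 0), K = (1, 0), D = (0, 1), U = (3, -3); any affine frame gives the same invariant.
1. G is the centroid of triangle DKY ⇒ G = (1/3, 1/3)
2. V lies on line UG with UV:VG = 4:1 ⇒ V = (13/15, -1/3)
3. M is where the line through G parallel to YV meets line KU ⇒ M = (27/29, 3/29)
M = K + t·(U−K) with t = -1/29, so KM:MU = t:(1−t) = -1/29:30/29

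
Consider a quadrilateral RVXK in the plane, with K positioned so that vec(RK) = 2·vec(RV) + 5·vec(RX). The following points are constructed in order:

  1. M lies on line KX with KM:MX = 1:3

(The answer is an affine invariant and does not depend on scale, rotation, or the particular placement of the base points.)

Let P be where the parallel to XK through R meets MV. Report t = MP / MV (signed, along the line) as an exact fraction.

t = 1/3

Work in coordinates with R = (0, 0), V = (1, 0), X = (0, 1), K = (2, 5).
1. M lies on line KX with KM:MX = 1:3 ⇒ M = (3/2, 4)
through R parallel to XK: direction (2, 4); meets MV at P = (4/3, 8/3)
P = M + t·(V−M) with t = 1/3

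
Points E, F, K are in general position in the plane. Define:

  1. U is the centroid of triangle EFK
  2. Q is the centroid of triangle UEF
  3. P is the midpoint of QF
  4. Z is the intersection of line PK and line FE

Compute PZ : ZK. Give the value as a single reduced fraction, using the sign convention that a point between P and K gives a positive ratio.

PZ:ZK = -1/18

Choose coordinates E = (0, 0), F = (1, 0), K = (0, 1).
1. U is the centroid of triangle EFK ⇒ U = (1/3, 1/3)
2. Q is the centroid of triangle UEF ⇒ Q = (4/9, 1/9)
3. P is the midpoint of QF ⇒ P = (13/18, 1/18)
4. Z is the intersection of line PK and line FE ⇒ Z = (13/17, 0)
Z = P + t·(K−P) with t = -1/17, so PZ:ZK = t:(1−t) = -1/17:18/17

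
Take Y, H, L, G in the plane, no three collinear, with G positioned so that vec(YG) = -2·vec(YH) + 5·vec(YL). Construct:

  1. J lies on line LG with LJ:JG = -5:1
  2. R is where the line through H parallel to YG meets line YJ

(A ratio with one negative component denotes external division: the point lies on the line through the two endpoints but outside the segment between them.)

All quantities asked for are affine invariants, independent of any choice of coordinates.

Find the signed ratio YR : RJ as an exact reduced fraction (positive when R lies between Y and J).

YR:RJ = -10/11

Work in coordinates with Y = (0, 0), H = (1, 0), L = (0, 1), G = (-2, 5).
1. J lies on line LG with LJ:JG = -5:1 ⇒ J = (-5/2, 6)
2. R is where the line through H parallel to YG meets line YJ ⇒ R = (25, -60)
R = Y + t·(J−Y) with t = -10, so YR:RJ = t:(1−t) = -10:11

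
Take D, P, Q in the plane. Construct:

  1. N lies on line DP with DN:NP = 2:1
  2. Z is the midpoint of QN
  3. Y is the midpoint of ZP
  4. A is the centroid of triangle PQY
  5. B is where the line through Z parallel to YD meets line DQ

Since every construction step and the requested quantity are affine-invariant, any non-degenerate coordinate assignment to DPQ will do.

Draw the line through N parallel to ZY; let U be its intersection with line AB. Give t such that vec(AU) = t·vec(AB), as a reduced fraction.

t = 8/11

Assign D = (0, 0), P = (1, 0), Q = (0, 1) — the answer is frame-independent, so this choice is without loss of generality.
1. N lies on line DP with DN:NP = 2:1 ⇒ N = (2/3, 0)
2. Z is the midpoint of QN ⇒ Z = (1/3, 1/2)
3. Y is the midpoint of ZP ⇒ Y = (2/3, 1/4)
4. A is the centroid of triangle PQY ⇒ A = (5/9, 5/12)
5. B is where the line through Z parallel to YD meets line DQ ⇒ B = (0, 3/8)
through N parallel to ZY: direction (1/3, -1/4); meets AB at U = (5/33, 17/44)
U = A + t·(B−A) with t = 8/11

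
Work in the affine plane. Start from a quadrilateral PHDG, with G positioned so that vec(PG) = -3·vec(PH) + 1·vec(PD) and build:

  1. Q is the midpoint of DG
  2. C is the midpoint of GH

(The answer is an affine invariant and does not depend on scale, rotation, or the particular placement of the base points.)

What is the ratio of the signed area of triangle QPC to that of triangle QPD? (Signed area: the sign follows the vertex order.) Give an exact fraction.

[QPC]:[QPD] = -1/6

Work in coordinates with P = (0, 0), H = (1, 0), D = (0, 1), G = (-3, 1).
1. Q is the midpoint of DG ⇒ Q = (-3/2, 1)
2. C is the midpoint of GH ⇒ C = (-1, 1/2)
2·[QPC] = -1/4, 2·[QPD] = 3/2
[QPC]:[QPD] = -1/4:3/2 = -1/6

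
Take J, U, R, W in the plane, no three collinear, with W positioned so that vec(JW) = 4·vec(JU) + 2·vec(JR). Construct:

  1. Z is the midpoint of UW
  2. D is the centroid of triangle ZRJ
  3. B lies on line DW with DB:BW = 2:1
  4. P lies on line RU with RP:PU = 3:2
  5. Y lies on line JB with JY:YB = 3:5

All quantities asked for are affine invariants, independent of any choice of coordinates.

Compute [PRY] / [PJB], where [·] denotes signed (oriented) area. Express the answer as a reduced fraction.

[PRY]:[PJB] = -27/16

Choose coordinates J = (0, 0), U = (1, 0), R = (0, 1), W = (4, 2).
1. Z is the midpoint of UW ⇒ Z = (5/2, 1)
2. D is the centroid of triangle ZRJ ⇒ D = (5/6, 2/3)
3. B lies on line DW with DB:BW = 2:1 ⇒ B = (53/18, 14/9)
4. P lies on line RU with RP:PU = 3:2 ⇒ P = (3/5, 2/5)
5. Y lies on line JB with JY:YB = 3:5 ⇒ Y = (53/48, 7/12)
2·[PRY] = -33/80, 2·[PJB] = 11/45
[PRY]:[PJB] = -33/80:11/45 = -27/16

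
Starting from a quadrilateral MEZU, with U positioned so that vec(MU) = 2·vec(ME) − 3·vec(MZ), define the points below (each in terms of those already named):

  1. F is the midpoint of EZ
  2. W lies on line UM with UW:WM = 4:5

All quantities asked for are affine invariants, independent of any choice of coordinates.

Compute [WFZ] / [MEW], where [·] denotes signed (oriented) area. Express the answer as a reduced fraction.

[WFZ]:[MEW] = -7/15

Work in coordinates with M = (0, 0), E = (1, 0), Z = (0, 1), U = (2, -3).
1. F is the midpoint of EZ ⇒ F = (1/2, 1/2)
2. W lies on line UM with UW:WM = 4:5 ⇒ W = (10/9, -5/3)
2·[WFZ] = 7/9, 2·[MEW] = -5/3
[WFZ]:[MEW] = 7/9:-5/3 = -7/15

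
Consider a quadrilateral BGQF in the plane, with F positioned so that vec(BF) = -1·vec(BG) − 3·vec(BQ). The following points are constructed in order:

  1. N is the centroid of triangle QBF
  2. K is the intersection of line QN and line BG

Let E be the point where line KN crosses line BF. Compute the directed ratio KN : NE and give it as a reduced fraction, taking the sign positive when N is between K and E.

Set B = (0, 0), G = (1, 0), Q = (0, 1), F = (-1, -3); any affine frame gives the same invariant.
1. N is the centroid of triangle QBF ⇒ N = (-1/3, -2/3)
2. K is the intersection of line QN and line BG ⇒ K = (-1/5, 0)
line KN meets BF at E = (-1/2, -3/2)
N = K + t·(E−K) with t = 4/9, so KN:NE = 4/9:5/9

KN:NE = 4/5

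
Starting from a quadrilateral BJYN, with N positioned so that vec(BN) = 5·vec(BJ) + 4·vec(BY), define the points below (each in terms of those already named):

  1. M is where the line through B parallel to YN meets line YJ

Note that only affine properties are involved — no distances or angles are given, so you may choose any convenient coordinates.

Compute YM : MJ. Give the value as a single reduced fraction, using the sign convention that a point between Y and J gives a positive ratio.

Work in coordinates with B = (0, 0), J = (1, 0), Y = (0, 1), N = (5, 4).
1. M is where the line through B parallel to YN meets line YJ ⇒ M = (5/8, 3/8)
M = Y + t·(J−Y) with t = 5/8, so YM:MJ = t:(1−t) = 5/8:3/8

YM:MJ = 5/3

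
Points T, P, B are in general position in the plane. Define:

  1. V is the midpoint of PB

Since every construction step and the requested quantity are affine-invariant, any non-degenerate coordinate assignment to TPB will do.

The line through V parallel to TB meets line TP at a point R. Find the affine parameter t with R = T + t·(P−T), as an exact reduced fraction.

Assign T = (0, 0), P = (1, 0), B = (0, 1) — the answer is frame-independent, so this choice is without loss of generality.
1. V is the midpoint of PB ⇒ V = (1/2, 1/2)
through V parallel to TB: direction (0, 1); meets TP at R = (1/2, 0)
R = T + t·(P−T) with t = 1/2

t = 1/2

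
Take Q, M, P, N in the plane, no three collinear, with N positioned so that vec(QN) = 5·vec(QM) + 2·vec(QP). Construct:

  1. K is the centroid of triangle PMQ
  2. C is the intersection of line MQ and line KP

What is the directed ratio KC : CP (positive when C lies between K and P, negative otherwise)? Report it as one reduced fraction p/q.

Assign Q = (0, 0), M = (1, 0), P = (0, 1), N = (5, 2) — the answer is frame-independent, so this choice is without loss of generality.
1. K is the centroid of triangle PMQ ⇒ K = (1/3, 1/3)
2. C is the intersection of line MQ and line KP ⇒ C = (1/2, 0)
C = K + t·(P−K) with t = -1/2, so KC:CP = t:(1−t) = -1/2:3/2

KC:CP = -1/3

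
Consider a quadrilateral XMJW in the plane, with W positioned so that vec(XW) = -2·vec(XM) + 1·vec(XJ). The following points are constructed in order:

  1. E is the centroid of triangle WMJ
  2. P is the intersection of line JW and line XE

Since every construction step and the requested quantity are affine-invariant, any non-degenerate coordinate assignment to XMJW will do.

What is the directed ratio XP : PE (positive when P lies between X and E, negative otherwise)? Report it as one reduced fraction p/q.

Assign X = (0, 0), M = (1, 0), J = (0, 1), W = (-2, 1) — the answer is frame-independent, so this choice is without loss of generality.
1. E is the centroid of triangle WMJ ⇒ E = (-1/3, 2/3)
2. P is the intersection of line JW and line XE ⇒ P = (-1/2, 1)
P = X + t·(E−X) with t = 3/2, so XP:PE = t:(1−t) = 3/2:-1/2

XP:PE = -3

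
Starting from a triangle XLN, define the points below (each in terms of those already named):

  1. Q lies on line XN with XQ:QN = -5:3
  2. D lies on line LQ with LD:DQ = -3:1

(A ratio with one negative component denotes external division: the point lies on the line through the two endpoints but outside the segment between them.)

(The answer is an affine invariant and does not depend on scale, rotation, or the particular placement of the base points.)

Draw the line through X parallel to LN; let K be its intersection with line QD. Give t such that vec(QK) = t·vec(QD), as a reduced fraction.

t = -10/3

Assign X = (0, 0), L = (1, 0), N = (0, 1) — the answer is frame-independent, so this choice is without loss of generality.
1. Q lies on line XN with XQ:QN = -5:3 ⇒ Q = (0, 5/2)
2. D lies on line LQ with LD:DQ = -3:1 ⇒ D = (-1/2, 15/4)
through X parallel to LN: direction (-1, 1); meets QD at K = (5/3, -5/3)
K = Q + t·(D−Q) with t = -10/3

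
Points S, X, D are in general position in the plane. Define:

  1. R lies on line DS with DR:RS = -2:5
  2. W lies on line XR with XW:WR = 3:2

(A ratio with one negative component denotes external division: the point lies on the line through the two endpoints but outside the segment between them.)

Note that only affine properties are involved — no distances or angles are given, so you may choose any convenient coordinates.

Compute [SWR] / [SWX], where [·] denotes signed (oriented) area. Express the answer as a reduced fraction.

Choose coordinates S = (0, 0), X = (1, 0), D = (0, 1).
1. R lies on line DS with DR:RS = -2:5 ⇒ R = (0, 5/3)
2. W lies on line XR with XW:WR = 3:2 ⇒ W = (2/5, 1)
2·[SWR] = 2/3, 2·[SWX] = -1
[SWR]:[SWX] = 2/3:-1 = -2/3

[SWR]:[SWX] = -2/3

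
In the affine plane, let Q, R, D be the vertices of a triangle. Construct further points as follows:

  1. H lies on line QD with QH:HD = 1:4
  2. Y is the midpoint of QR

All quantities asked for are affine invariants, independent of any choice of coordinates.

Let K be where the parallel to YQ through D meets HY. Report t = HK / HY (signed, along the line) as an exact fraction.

Choose coordinates Q = (0, 0), R = (1, 0), D = (0, 1).
1. H lies on line QD with QH:HD = 1:4 ⇒ H = (0, 1/5)
2. Y is the midpoint of QR ⇒ Y = (1/2, 0)
through D parallel to YQ: direction (-1/2, 0); meets HY at K = (-2, 1)
K = H + t·(Y−H) with t = -4

t = -4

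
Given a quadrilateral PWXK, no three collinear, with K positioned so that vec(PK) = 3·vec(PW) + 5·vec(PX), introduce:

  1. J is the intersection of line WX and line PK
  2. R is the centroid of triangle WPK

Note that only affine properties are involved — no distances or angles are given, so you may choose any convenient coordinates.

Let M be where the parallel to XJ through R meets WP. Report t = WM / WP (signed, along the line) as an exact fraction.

Set P = (0, 0), W = (1, 0), X = (0, 1), K = (3, 5); any affine frame gives the same invariant.
1. J is the intersection of line WX and line PK ⇒ J = (3/8, 5/8)
2. R is the centroid of triangle WPK ⇒ R = (4/3, 5/3)
through R parallel to XJ: direction (3/8, -3/8); meets WP at M = (3, 0)
M = W + t·(P−W) with t = -2

t = -2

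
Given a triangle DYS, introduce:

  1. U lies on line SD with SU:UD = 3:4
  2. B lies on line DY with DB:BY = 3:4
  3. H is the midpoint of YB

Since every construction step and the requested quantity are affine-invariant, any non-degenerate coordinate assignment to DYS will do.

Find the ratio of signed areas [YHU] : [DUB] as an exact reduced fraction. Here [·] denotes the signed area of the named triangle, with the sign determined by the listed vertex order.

[YHU]:[DUB] = 2/3

Choose coordinates D = (0, 0), Y = (1, 0), S = (0, 1).
1. U lies on line SD with SU:UD = 3:4 ⇒ U = (0, 4/7)
2. B lies on line DY with DB:BY = 3:4 ⇒ B = (3/7, 0)
3. H is the midpoint of YB ⇒ H = (5/7, 0)
2·[YHU] = -8/49, 2·[DUB] = -12/49
[YHU]:[DUB] = -8/49:-12/49 = 2/3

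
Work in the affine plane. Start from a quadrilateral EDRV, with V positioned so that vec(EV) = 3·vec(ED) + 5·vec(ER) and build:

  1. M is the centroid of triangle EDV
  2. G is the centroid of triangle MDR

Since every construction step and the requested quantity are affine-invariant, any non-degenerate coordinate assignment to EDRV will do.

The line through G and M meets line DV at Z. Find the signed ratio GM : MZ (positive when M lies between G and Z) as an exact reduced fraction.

GM:MZ = 11/15

Set E = (0, 0), D = (1, 0), R = (0, 1), V = (3, 5); any affine frame gives the same invariant.
1. M is the centroid of triangle EDV ⇒ M = (4/3, 5/3)
2. G is the centroid of triangle MDR ⇒ G = (7/9, 8/9)
line GM meets DV at Z = (23/11, 30/11)
M = G + t·(Z−G) with t = 11/26, so GM:MZ = 11/26:15/26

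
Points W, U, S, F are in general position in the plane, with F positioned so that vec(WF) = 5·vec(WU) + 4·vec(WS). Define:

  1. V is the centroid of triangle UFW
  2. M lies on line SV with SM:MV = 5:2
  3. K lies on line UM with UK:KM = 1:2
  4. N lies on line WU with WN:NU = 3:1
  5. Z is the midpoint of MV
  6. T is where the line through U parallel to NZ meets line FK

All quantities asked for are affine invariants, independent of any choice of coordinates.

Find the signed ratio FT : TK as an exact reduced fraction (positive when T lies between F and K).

FT:TK = 6

Work in coordinates with W = (0, 0), U = (1, 0), S = (0, 1), F = (5, 4).
1. V is the centroid of triangle UFW ⇒ V = (2, 4/3)
2. M lies on line SV with SM:MV = 5:2 ⇒ M = (10/7, 26/21)
3. K lies on line UM with UK:KM = 1:2 ⇒ K = (8/7, 26/63)
4. N lies on line WU with WN:NU = 3:1 ⇒ N = (3/4, 0)
5. Z is the midpoint of MV ⇒ Z = (12/7, 9/7)
6. T is where the line through U parallel to NZ meets line FK ⇒ T = (83/49, 136/147)
T = F + t·(K−F) with t = 6/7, so FT:TK = t:(1−t) = 6/7:1/7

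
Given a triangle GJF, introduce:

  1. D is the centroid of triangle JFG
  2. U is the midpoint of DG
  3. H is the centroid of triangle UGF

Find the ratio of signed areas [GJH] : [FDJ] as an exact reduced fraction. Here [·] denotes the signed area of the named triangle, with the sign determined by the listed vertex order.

Choose coordinates G = (0, 0), J = (1, 0), F = (0, 1).
1. D is the centroid of triangle JFG ⇒ D = (1/3, 1/3)
2. U is the midpoint of DG ⇒ U = (1/6, 1/6)
3. H is the centroid of triangle UGF ⇒ H = (1/18, 7/18)
2·[GJH] = 7/18, 2·[FDJ] = 1/3
[GJH]:[FDJ] = 7/18:1/3 = 7/6

[GJH]:[FDJ] = 7/6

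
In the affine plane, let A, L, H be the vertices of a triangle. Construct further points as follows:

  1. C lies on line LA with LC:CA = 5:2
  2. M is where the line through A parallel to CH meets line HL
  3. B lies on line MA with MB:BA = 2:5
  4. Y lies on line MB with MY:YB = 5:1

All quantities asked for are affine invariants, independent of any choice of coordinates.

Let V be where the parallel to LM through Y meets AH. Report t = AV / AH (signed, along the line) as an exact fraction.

t = 16/21

Choose coordinates A = (0, 0), L = (1, 0), H = (0, 1).
1. C lies on line LA with LC:CA = 5:2 ⇒ C = (2/7, 0)
2. M is where the line through A parallel to CH meets line HL ⇒ M = (-2/5, 7/5)
3. B lies on line MA with MB:BA = 2:5 ⇒ B = (-2/7, 1)
4. Y lies on line MB with MY:YB = 5:1 ⇒ Y = (-32/105, 16/15)
through Y parallel to LM: direction (-7/5, 7/5); meets AH at V = (0, 16/21)
V = A + t·(H−A) with t = 16/21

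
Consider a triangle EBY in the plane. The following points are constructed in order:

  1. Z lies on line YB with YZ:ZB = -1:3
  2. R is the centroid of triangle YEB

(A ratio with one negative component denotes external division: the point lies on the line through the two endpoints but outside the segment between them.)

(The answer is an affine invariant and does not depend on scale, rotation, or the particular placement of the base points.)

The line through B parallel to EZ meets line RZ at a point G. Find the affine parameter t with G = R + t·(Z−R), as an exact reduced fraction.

Choose coordinates E = (0, 0), B = (1, 0), Y = (0, 1).
1. Z lies on line YB with YZ:ZB = -1:3 ⇒ Z = (-1/2, 3/2)
2. R is the centroid of triangle YEB ⇒ R = (1/3, 1/3)
through B parallel to EZ: direction (-1/2, 3/2); meets RZ at G = (11/8, -9/8)
G = R + t·(Z−R) with t = -5/4

t = -5/4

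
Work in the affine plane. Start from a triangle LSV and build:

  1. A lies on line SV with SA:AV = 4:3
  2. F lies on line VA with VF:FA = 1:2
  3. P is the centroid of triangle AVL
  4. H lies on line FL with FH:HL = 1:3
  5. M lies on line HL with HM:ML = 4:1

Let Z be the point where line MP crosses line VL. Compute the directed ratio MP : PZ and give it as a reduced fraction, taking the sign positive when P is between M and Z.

MP:PZ = -17/20

Assign L = (0, 0), S = (1, 0), V = (0, 1) — the answer is frame-independent, so this choice is without loss of generality.
1. A lies on line SV with SA:AV = 4:3 ⇒ A = (3/7, 4/7)
2. F lies on line VA with VF:FA = 1:2 ⇒ F = (1/7, 6/7)
3. P is the centroid of triangle AVL ⇒ P = (1/7, 11/21)
4. H lies on line FL with FH:HL = 1:3 ⇒ H = (3/28, 9/14)
5. M lies on line HL with HM:ML = 4:1 ⇒ M = (3/140, 9/70)
line MP meets VL at Z = (0, 1/17)
P = M + t·(Z−M) with t = -17/3, so MP:PZ = -17/3:20/3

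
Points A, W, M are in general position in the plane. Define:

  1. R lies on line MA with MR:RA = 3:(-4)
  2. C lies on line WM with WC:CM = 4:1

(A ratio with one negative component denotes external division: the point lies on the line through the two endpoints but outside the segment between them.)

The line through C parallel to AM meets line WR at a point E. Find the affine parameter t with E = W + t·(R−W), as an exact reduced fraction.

Set A = (0, 0), W = (1, 0), M = (0, 1); any affine frame gives the same invariant.
1. R lies on line MA with MR:RA = 3:(-4) ⇒ R = (0, 4)
2. C lies on line WM with WC:CM = 4:1 ⇒ C = (1/5, 4/5)
through C parallel to AM: direction (0, 1); meets WR at E = (1/5, 16/5)
E = W + t·(R−W) with t = 4/5

t = 4/5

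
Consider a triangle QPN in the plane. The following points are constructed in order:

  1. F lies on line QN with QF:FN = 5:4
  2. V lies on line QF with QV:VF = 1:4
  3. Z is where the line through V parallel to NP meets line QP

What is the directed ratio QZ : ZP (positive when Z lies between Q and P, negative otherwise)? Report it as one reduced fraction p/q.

QZ:ZP = 1/8

Choose coordinates Q = (0, 0), P = (1, 0), N = (0, 1).
1. F lies on line QN with QF:FN = 5:4 ⇒ F = (0, 5/9)
2. V lies on line QF with QV:VF = 1:4 ⇒ V = (0, 1/9)
3. Z is where the line through V parallel to NP meets line QP ⇒ Z = (1/9, 0)
Z = Q + t·(P−Q) with t = 1/9, so QZ:ZP = t:(1−t) = 1/9:8/9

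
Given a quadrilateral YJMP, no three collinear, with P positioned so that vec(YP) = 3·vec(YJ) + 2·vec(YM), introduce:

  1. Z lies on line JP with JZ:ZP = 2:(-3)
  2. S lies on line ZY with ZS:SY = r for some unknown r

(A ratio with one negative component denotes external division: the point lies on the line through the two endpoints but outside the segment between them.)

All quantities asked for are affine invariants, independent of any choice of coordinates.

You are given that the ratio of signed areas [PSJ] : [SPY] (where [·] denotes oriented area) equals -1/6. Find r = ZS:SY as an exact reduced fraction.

r = -1/2

Assign Y = (0, 0), J = (1, 0), M = (0, 1), P = (3, 2) — the answer is frame-independent, so this choice is without loss of generality.
1. Z lies on line JP with JZ:ZP = 2:(-3) ⇒ Z = (-3, -4)
2. With ZS:SY = r, write λ = r/(r+1) so S = Z + λ·(Y−Z); S is affine-linear in λ
Every point depending on S is an affine combination of S and λ-independent points, so each such coordinate is linear in λ; the λ² term in each signed area is a multiple of (Y−Z)×(Y−Z) = 0, so 2·[PSJ] and 2·[SPY] are each linear in λ. Evaluating at λ=0 and λ=1:
  2·[PSJ] = 2·λ,   2·[SPY] = -6·λ + 6
So [PSJ]:[SPY] = (2·λ) / (-6·λ + 6). Setting this equal to -1/6:
  2·λ = -1/6·(-6·λ + 6)  ⇒  λ = -1
Then r = λ/(1−λ) = (-1)/(2) = -1/2. Check: with r = -1/2, S = (-6, -8) and [PSJ]:[SPY] = -1/6 as required.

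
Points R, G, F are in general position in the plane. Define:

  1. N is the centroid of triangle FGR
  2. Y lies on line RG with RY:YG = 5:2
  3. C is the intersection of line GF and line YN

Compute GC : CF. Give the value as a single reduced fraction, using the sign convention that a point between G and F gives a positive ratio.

Choose coordinates R = (0, 0), G = (1, 0), F = (0, 1).
1. N is the centroid of triangle FGR ⇒ N = (1/3, 1/3)
2. Y lies on line RG with RY:YG = 5:2 ⇒ Y = (5/7, 0)
3. C is the intersection of line GF and line YN ⇒ C = (3, -2)
C = G + t·(F−G) with t = -2, so GC:CF = t:(1−t) = -2:3

GC:CF = -2/3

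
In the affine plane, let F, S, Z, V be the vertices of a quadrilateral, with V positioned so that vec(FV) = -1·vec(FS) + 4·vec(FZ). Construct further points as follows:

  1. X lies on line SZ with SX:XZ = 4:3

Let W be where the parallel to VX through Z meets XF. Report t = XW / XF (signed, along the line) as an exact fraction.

Work in coordinates with F = (0, 0), S = (1, 0), Z = (0, 1), V = (-1, 4).
1. X lies on line SZ with SX:XZ = 4:3 ⇒ X = (3/7, 4/7)
through Z parallel to VX: direction (10/7, -24/7); meets XF at W = (15/56, 5/14)
W = X + t·(F−X) with t = 3/8

t = 3/8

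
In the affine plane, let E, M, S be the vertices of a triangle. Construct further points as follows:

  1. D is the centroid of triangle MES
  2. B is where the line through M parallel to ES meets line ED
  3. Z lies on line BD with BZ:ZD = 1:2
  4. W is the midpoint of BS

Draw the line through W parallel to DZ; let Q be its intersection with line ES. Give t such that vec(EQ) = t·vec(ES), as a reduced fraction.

t = 1/2

Work in coordinates with E = (0, 0), M = (1, 0), S = (0, 1).
1. D is the centroid of triangle MES ⇒ D = (1/3, 1/3)
2. B is where the line through M parallel to ES meets line ED ⇒ B = (1, 1)
3. Z lies on line BD with BZ:ZD = 1:2 ⇒ Z = (7/9, 7/9)
4. W is the midpoint of BS ⇒ W = (1/2, 1)
through W parallel to DZ: direction (4/9, 4/9); meets ES at Q = (0, 1/2)
Q = E + t·(S−E) with t = 1/2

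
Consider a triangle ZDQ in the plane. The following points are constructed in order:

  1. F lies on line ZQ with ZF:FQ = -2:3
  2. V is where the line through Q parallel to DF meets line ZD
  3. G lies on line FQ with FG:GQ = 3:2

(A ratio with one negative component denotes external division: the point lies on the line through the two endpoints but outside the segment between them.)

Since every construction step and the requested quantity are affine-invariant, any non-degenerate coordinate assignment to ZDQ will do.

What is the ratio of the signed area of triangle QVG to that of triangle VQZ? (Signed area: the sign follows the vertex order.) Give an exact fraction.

Set Z = (0, 0), D = (1, 0), Q = (0, 1); any affine frame gives the same invariant.
1. F lies on line ZQ with ZF:FQ = -2:3 ⇒ F = (0, -2)
2. V is where the line through Q parallel to DF meets line ZD ⇒ V = (-1/2, 0)
3. G lies on line FQ with FG:GQ = 3:2 ⇒ G = (0, -1/5)
2·[QVG] = 3/5, 2·[VQZ] = -1/2
[QVG]:[VQZ] = 3/5:-1/2 = -6/5

[QVG]:[VQZ] = -6/5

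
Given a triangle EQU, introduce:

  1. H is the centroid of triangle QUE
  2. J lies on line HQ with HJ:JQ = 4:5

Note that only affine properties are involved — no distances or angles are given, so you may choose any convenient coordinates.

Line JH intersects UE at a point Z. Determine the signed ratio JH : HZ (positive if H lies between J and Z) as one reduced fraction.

Assign E = (0, 0), Q = (1, 0), U = (0, 1) — the answer is frame-independent, so this choice is without loss of generality.
1. H is the centroid of triangle QUE ⇒ H = (1/3, 1/3)
2. J lies on line HQ with HJ:JQ = 4:5 ⇒ J = (17/27, 5/27)
line JH meets UE at Z = (0, 1/2)
H = J + t·(Z−J) with t = 8/17, so JH:HZ = 8/17:9/17

JH:HZ = 8/9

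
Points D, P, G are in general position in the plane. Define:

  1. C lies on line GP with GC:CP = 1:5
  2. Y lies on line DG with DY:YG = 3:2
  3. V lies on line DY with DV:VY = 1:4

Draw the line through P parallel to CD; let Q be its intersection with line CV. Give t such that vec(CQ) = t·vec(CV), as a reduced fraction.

t = -125/3

Choose coordinates D = (0, 0), P = (1, 0), G = (0, 1).
1. C lies on line GP with GC:CP = 1:5 ⇒ C = (1/6, 5/6)
2. Y lies on line DG with DY:YG = 3:2 ⇒ Y = (0, 3/5)
3. V lies on line DY with DV:VY = 1:4 ⇒ V = (0, 3/25)
through P parallel to CD: direction (-1/6, -5/6); meets CV at Q = (64/9, 275/9)
Q = C + t·(V−C) with t = -125/3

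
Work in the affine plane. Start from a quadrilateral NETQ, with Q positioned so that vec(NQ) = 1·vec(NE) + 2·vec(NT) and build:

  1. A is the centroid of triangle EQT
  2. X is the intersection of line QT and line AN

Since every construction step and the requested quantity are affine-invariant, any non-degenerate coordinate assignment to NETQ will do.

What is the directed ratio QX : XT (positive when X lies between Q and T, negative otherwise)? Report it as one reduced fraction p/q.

QX:XT = -1/2

Set N = (0, 0), E = (1, 0), T = (0, 1), Q = (1, 2); any affine frame gives the same invariant.
1. A is the centroid of triangle EQT ⇒ A = (2/3, 1)
2. X is the intersection of line QT and line AN ⇒ X = (2, 3)
X = Q + t·(T−Q) with t = -1, so QX:XT = t:(1−t) = -1:2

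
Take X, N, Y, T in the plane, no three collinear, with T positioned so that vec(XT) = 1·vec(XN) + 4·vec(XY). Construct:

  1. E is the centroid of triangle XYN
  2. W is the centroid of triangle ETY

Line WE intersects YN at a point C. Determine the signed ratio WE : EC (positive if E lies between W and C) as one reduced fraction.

Set X = (0, 0), N = (1, 0), Y = (0, 1), T = (1, 4); any affine frame gives the same invariant.
1. E is the centroid of triangle XYN ⇒ E = (1/3, 1/3)
2. W is the centroid of triangle ETY ⇒ W = (4/9, 16/9)
line WE meets YN at C = (5/14, 9/14)
E = W + t·(C−W) with t = 14/11, so WE:EC = 14/11:-3/11

WE:EC = -14/3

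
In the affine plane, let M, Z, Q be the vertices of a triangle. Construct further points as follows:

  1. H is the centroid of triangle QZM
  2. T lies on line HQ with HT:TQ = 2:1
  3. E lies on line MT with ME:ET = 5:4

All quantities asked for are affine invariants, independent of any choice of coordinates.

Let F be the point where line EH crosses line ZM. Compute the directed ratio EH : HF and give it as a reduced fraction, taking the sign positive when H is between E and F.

EH:HF = 8/27

Set M = (0, 0), Z = (1, 0), Q = (0, 1); any affine frame gives the same invariant.
1. H is the centroid of triangle QZM ⇒ H = (1/3, 1/3)
2. T lies on line HQ with HT:TQ = 2:1 ⇒ T = (1/9, 7/9)
3. E lies on line MT with ME:ET = 5:4 ⇒ E = (5/81, 35/81)
line EH meets ZM at F = (5/4, 0)
H = E + t·(F−E) with t = 8/35, so EH:HF = 8/35:27/35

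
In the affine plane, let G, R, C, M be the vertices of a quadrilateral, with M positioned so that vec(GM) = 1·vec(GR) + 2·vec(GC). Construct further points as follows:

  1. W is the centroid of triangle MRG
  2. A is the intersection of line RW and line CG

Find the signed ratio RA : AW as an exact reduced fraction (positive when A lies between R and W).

Work in coordinates with G = (0, 0), R = (1, 0), C = (0, 1), M = (1, 2).
1. W is the centroid of triangle MRG ⇒ W = (2/3, 2/3)
2. A is the intersection of line RW and line CG ⇒ A = (0, 2)
A = R + t·(W−R) with t = 3, so RA:AW = t:(1−t) = 3:-2

RA:AW = -3/2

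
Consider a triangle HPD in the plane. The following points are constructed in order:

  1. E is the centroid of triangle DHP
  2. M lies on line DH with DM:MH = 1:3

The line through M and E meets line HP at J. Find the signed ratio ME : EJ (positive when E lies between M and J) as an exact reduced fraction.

Assign H = (0, 0), P = (1, 0), D = (0, 1) — the answer is frame-independent, so this choice is without loss of generality.
1. E is the centroid of triangle DHP ⇒ E = (1/3, 1/3)
2. M lies on line DH with DM:MH = 1:3 ⇒ M = (0, 3/4)
line ME meets HP at J = (3/5, 0)
E = M + t·(J−M) with t = 5/9, so ME:EJ = 5/9:4/9

ME:EJ = 5/4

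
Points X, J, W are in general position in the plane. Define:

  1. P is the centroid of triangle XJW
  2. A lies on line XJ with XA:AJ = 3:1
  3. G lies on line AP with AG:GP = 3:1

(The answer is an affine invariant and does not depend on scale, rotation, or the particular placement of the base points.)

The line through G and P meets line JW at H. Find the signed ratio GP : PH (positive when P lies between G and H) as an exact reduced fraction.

Choose coordinates X = (0, 0), J = (1, 0), W = (0, 1).
1. P is the centroid of triangle XJW ⇒ P = (1/3, 1/3)
2. A lies on line XJ with XA:AJ = 3:1 ⇒ A = (3/4, 0)
3. G lies on line AP with AG:GP = 3:1 ⇒ G = (7/16, 1/4)
line GP meets JW at H = (2, -1)
P = G + t·(H−G) with t = -1/15, so GP:PH = -1/15:16/15

GP:PH = -1/16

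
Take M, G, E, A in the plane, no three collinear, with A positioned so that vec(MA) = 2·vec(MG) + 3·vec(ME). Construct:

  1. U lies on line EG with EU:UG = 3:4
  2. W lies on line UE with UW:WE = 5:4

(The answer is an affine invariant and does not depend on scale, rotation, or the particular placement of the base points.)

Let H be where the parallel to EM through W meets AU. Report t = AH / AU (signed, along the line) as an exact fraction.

Work in coordinates with M = (0, 0), G = (1, 0), E = (0, 1), A = (2, 3).
1. U lies on line EG with EU:UG = 3:4 ⇒ U = (3/7, 4/7)
2. W lies on line UE with UW:WE = 5:4 ⇒ W = (4/21, 17/21)
through W parallel to EM: direction (0, -1); meets AU at H = (4/21, 47/231)
H = A + t·(U−A) with t = 38/33

t = 38/33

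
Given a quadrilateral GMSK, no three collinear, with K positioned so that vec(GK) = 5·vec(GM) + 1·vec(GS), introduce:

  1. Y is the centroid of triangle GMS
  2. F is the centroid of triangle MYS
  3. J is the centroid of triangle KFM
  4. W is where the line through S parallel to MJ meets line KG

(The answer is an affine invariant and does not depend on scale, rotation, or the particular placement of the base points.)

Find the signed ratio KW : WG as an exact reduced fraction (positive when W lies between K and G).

Set G = (0, 0), M = (1, 0), S = (0, 1), K = (5, 1); any affine frame gives the same invariant.
1. Y is the centroid of triangle GMS ⇒ Y = (1/3, 1/3)
2. F is the centroid of triangle MYS ⇒ F = (4/9, 4/9)
3. J is the centroid of triangle KFM ⇒ J = (58/27, 13/27)
4. W is where the line through S parallel to MJ meets line KG ⇒ W = (-155/34, -31/34)
W = K + t·(G−K) with t = 65/34, so KW:WG = t:(1−t) = 65/34:-31/34

KW:WG = -65/31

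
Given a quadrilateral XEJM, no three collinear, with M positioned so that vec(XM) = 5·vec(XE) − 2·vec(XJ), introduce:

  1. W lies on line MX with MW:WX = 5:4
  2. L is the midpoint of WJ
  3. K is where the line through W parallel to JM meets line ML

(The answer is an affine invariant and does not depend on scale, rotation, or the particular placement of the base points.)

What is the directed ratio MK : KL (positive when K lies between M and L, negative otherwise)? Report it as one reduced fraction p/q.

MK:KL = -2

Choose coordinates X = (0, 0), E = (1, 0), J = (0, 1), M = (5, -2).
1. W lies on line MX with MW:WX = 5:4 ⇒ W = (20/9, -8/9)
2. L is the midpoint of WJ ⇒ L = (10/9, 1/18)
3. K is where the line through W parallel to JM meets line ML ⇒ K = (-25/9, 19/9)
K = M + t·(L−M) with t = 2, so MK:KL = t:(1−t) = 2:-1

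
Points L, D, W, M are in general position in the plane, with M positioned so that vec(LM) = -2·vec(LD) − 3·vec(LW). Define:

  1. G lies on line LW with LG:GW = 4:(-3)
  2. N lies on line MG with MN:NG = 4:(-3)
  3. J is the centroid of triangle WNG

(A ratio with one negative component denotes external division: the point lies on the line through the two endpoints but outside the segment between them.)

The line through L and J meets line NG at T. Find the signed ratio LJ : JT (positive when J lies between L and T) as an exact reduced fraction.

Set L = (0, 0), D = (1, 0), W = (0, 1), M = (-2, -3); any affine frame gives the same invariant.
1. G lies on line LW with LG:GW = 4:(-3) ⇒ G = (0, 4)
2. N lies on line MG with MN:NG = 4:(-3) ⇒ N = (6, 25)
3. J is the centroid of triangle WNG ⇒ J = (2, 10)
line LJ meets NG at T = (8/3, 40/3)
J = L + t·(T−L) with t = 3/4, so LJ:JT = 3/4:1/4

LJ:JT = 3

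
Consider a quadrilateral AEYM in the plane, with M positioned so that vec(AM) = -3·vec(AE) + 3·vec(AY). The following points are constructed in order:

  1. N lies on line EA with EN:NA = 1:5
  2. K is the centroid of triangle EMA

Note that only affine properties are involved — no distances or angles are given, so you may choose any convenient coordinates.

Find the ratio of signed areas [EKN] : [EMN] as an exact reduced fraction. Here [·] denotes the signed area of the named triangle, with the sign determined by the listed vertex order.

[EKN]:[EMN] = 1/3

Set A = (0, 0), E = (1, 0), Y = (0, 1), M = (-3, 3); any affine frame gives the same invariant.
1. N lies on line EA with EN:NA = 1:5 ⇒ N = (5/6, 0)
2. K is the centroid of triangle EMA ⇒ K = (-2/3, 1)
2·[EKN] = 1/6, 2·[EMN] = 1/2
[EKN]:[EMN] = 1/6:1/2 = 1/3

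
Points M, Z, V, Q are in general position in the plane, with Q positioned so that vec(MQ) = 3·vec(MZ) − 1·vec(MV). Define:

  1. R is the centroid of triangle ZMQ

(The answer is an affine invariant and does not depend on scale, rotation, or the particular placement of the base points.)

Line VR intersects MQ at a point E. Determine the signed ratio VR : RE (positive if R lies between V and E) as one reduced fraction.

VR:RE = 8

Work in coordinates with M = (0, 0), Z = (1, 0), V = (0, 1), Q = (3, -1).
1. R is the centroid of triangle ZMQ ⇒ R = (4/3, -1/3)
line VR meets MQ at E = (3/2, -1/2)
R = V + t·(E−V) with t = 8/9, so VR:RE = 8/9:1/9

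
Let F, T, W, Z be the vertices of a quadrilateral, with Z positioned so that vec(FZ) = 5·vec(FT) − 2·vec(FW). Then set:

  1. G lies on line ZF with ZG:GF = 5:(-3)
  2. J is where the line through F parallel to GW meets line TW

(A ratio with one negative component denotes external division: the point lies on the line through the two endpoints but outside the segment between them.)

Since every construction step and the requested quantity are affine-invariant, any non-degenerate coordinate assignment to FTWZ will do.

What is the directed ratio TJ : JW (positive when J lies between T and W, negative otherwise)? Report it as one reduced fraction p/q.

Assign F = (0, 0), T = (1, 0), W = (0, 1), Z = (5, -2) — the answer is frame-independent, so this choice is without loss of generality.
1. G lies on line ZF with ZG:GF = 5:(-3) ⇒ G = (-15/2, 3)
2. J is where the line through F parallel to GW meets line TW ⇒ J = (15/11, -4/11)
J = T + t·(W−T) with t = -4/11, so TJ:JW = t:(1−t) = -4/11:15/11

TJ:JW = -4/15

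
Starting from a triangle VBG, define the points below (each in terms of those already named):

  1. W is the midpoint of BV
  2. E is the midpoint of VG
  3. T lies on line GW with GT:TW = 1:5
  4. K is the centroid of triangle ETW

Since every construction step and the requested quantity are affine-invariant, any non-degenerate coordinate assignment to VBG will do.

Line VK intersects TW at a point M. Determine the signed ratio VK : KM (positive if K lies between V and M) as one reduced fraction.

Assign V = (0, 0), B = (1, 0), G = (0, 1) — the answer is frame-independent, so this choice is without loss of generality.
1. W is the midpoint of BV ⇒ W = (1/2, 0)
2. E is the midpoint of VG ⇒ E = (0, 1/2)
3. T lies on line GW with GT:TW = 1:5 ⇒ T = (1/12, 5/6)
4. K is the centroid of triangle ETW ⇒ K = (7/36, 4/9)
line VK meets TW at M = (7/30, 8/15)
K = V + t·(M−V) with t = 5/6, so VK:KM = 5/6:1/6

VK:KM = 5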